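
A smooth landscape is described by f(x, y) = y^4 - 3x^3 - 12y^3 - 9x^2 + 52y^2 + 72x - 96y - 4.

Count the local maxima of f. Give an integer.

f separates as a function of x plus a function of y, so ∇f=0 decouples.
∂f/∂x = -9(x - 2)(x + 4) = 0 at x ∈ {-4, 2}; ∂f/∂y = 4(y - 4)(y - 3)(y - 2) = 0 at y ∈ {2, 3, 4}.
The Hessian is diagonal: diag(f_xx, f_yy). Second derivatives: f_xx(-4)=54, f_xx(2)=-54; f_yy(2)=8, f_yy(3)=-4, f_yy(4)=8.
Local maxima occur where both diagonal entries negative: (2, 3). Count: 1.

1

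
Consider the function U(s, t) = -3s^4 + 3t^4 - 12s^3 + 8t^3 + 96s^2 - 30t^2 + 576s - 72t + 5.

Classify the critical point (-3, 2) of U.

local minimum

The mixed partial ∂²U/∂s∂t is 0, so the Hessian at any point is diag(U_ss, U_tt) = diag(12(-3s^2 - 6s + 16), 12(3t^2 + 4t - 5)).
At (-3, 2): H = diag(84, 180).
Both eigenvalues are positive, so H is positive definite: a local minimum.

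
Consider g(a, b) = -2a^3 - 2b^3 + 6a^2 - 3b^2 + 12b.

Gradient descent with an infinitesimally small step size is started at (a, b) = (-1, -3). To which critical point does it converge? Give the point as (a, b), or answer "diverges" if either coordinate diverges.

g is separable, so gradient descent decouples: a follows -∂g/∂a, b follows -∂g/∂b.
∂g/∂a = -6a(a - 2); at a=-1 this is -18, so a increases.
∂g/∂b = -6(b - 1)(b + 2); at b=-3 this is -24, so b increases.
a converges to its nearest critical value 0 (a local min of the a-part); b converges to -2. The iterate converges to (0, -2).

(0, -2)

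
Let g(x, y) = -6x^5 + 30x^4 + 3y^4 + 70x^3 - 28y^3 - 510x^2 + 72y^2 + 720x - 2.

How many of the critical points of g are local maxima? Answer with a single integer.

g separates as a function of x plus a function of y, so ∇g=0 decouples.
∂g/∂x = -30(x - 4)(x - 2)(x - 1)(x + 3) = 0 at x ∈ {-3, 1, 2, 4}; ∂g/∂y = 12y(y - 4)(y - 3) = 0 at y ∈ {0, 3, 4}.
The Hessian is diagonal: diag(g_xx, g_yy). Second derivatives: g_xx(-3)=4200, g_xx(1)=-360, g_xx(2)=300, g_xx(4)=-1260; g_yy(0)=144, g_yy(3)=-36, g_yy(4)=48.
Local maxima occur where both diagonal entries negative: (1, 3), (4, 3). Count: 2.

2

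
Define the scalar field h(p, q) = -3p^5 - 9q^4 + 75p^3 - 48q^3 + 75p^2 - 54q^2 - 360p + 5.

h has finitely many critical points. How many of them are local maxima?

4

h separates as a function of p plus a function of q, so ∇h=0 decouples.
∂h/∂p = -15(p - 4)(p - 1)(p + 2)(p + 3) = 0 at p ∈ {-3, -2, 1, 4}; ∂h/∂q = -36q(q + 1)(q + 3) = 0 at q ∈ {-3, -1, 0}.
The Hessian is diagonal: diag(h_pp, h_qq). Second derivatives: h_pp(-3)=420, h_pp(-2)=-270, h_pp(1)=540, h_pp(4)=-1890; h_qq(-3)=-216, h_qq(-1)=72, h_qq(0)=-108.
Local maxima occur where both diagonal entries negative: (-2, -3), (-2, 0), (4, -3), (4, 0). Count: 4.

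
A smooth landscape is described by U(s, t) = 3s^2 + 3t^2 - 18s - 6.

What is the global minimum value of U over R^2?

-33

U(s,t) separates as P(s) + Q(t) − 6, so its minimum is min P + min Q − 6.
P'(s) = 6s - 18 vanishes at s ∈ {3}; Q'(t) = 6t vanishes at t ∈ {0}.
Local minima of P (where P''>0): P(3)=-27. Local minima of Q: Q(0)=0.
So the global minimum of U is P(3) + Q(0) − 6 = -27 + 0 − 6 = -33, attained at (3, 0).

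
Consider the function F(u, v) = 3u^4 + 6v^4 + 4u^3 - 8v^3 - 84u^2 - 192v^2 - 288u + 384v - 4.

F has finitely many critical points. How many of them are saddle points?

F separates as a function of u plus a function of v, so ∇F=0 decouples.
∂F/∂u = 12(u - 4)(u + 2)(u + 3) = 0 at u ∈ {-3, -2, 4}; ∂F/∂v = 24(v - 4)(v - 1)(v + 4) = 0 at v ∈ {-4, 1, 4}.
The Hessian is diagonal: diag(F_uu, F_vv). Second derivatives: F_uu(-3)=84, F_uu(-2)=-72, F_uu(4)=504; F_vv(-4)=960, F_vv(1)=-360, F_vv(4)=576.
Saddle points occur where the two diagonal entries have opposite signs: (-3, 1), (-2, -4), (-2, 4), (4, 1). Count: 4.

4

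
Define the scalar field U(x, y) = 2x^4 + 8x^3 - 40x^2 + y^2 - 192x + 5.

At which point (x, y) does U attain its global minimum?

(3, 0)

U(x,y) separates as P(x) + Q(y) + 5, so its minimum is min P + min Q + 5.
P'(x) = 8(x - 3)(x + 2)(x + 4) vanishes at x ∈ {-4, -2, 3}; Q'(y) = 2y vanishes at y ∈ {0}.
Local minima of P (where P''>0): P(-4)=128, P(3)=-558. Local minima of Q: Q(0)=0.
So the global minimum of U is P(3) + Q(0) + 5 = -558 + 0 + 5 = -553, attained at (3, 0).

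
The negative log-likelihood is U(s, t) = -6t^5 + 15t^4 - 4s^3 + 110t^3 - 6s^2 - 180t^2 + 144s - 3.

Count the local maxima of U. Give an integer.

2

U separates as a function of s plus a function of t, so ∇U=0 decouples.
∂U/∂s = -12(s - 3)(s + 4) = 0 at s ∈ {-4, 3}; ∂U/∂t = -30t(t - 4)(t - 1)(t + 3) = 0 at t ∈ {-3, 0, 1, 4}.
The Hessian is diagonal: diag(U_ss, U_tt). Second derivatives: U_ss(-4)=84, U_ss(3)=-84; U_tt(-3)=2520, U_tt(0)=-360, U_tt(1)=360, U_tt(4)=-2520.
Local maxima occur where both diagonal entries negative: (3, 0), (3, 4). Count: 2.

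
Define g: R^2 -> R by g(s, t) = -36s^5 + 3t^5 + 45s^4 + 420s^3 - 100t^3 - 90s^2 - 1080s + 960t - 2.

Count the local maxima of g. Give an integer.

4

g separates as a function of s plus a function of t, so ∇g=0 decouples.
∂g/∂s = -180(s - 3)(s - 1)(s + 1)(s + 2) = 0 at s ∈ {-2, -1, 1, 3}; ∂g/∂t = 15(t - 4)(t - 2)(t + 2)(t + 4) = 0 at t ∈ {-4, -2, 2, 4}.
The Hessian is diagonal: diag(g_ss, g_tt). Second derivatives: g_ss(-2)=2700, g_ss(-1)=-1440, g_ss(1)=2160, g_ss(3)=-7200; g_tt(-4)=-1440, g_tt(-2)=720, g_tt(2)=-720, g_tt(4)=1440.
Local maxima occur where both diagonal entries negative: (-1, -4), (-1, 2), (3, -4), (3, 2). Count: 4.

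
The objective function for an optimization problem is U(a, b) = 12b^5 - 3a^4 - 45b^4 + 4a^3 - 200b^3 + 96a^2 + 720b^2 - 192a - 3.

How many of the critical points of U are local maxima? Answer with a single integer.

4

U separates as a function of a plus a function of b, so ∇U=0 decouples.
∂U/∂a = -12(a - 4)(a - 1)(a + 4) = 0 at a ∈ {-4, 1, 4}; ∂U/∂b = 60b(b - 4)(b - 2)(b + 3) = 0 at b ∈ {-3, 0, 2, 4}.
The Hessian is diagonal: diag(U_aa, U_bb). Second derivatives: U_aa(-4)=-480, U_aa(1)=180, U_aa(4)=-288; U_bb(-3)=-6300, U_bb(0)=1440, U_bb(2)=-1200, U_bb(4)=3360.
Local maxima occur where both diagonal entries negative: (-4, -3), (-4, 2), (4, -3), (4, 2). Count: 4.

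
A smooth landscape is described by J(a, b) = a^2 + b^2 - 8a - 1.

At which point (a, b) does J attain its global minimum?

J(a,b) separates as P(a) + Q(b) − 1, so its minimum is min P + min Q − 1.
P'(a) = 2a - 8 vanishes at a ∈ {4}; Q'(b) = 2b vanishes at b ∈ {0}.
Local minima of P (where P''>0): P(4)=-16. Local minima of Q: Q(0)=0.
So the global minimum of J is P(4) + Q(0) − 1 = -16 + 0 − 1 = -17, attained at (4, 0).

(4, 0)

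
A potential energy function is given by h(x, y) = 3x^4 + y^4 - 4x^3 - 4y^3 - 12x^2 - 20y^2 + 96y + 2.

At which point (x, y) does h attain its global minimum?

h(x,y) separates as P(x) + Q(y) + 2, so its minimum is min P + min Q + 2.
P'(x) = 12x(x - 2)(x + 1) vanishes at x ∈ {-1, 0, 2}; Q'(y) = 4(y - 4)(y - 2)(y + 3) vanishes at y ∈ {-3, 2, 4}.
Local minima of P (where P''>0): P(-1)=-5, P(2)=-32. Local minima of Q: Q(-3)=-279, Q(4)=64.
So the global minimum of h is P(2) + Q(-3) + 2 = -32 − 279 + 2 = -309, attained at (2, -3).

(2, -3)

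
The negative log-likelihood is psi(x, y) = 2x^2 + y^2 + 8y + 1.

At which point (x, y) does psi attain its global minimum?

psi(x,y) separates as P(x) + Q(y) + 1, so its minimum is min P + min Q + 1.
P'(x) = 4x vanishes at x ∈ {0}; Q'(y) = 2y + 8 vanishes at y ∈ {-4}.
Local minima of P (where P''>0): P(0)=0. Local minima of Q: Q(-4)=-16.
So the global minimum of psi is P(0) + Q(-4) + 1 = 0 − 16 + 1 = -15, attained at (0, -4).

(0, -4)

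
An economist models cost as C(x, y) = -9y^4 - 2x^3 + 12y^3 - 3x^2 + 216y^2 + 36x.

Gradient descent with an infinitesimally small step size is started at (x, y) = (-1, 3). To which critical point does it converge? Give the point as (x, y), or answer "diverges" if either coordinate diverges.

(-3, 0)

C is separable, so gradient descent decouples: x follows -∂C/∂x, y follows -∂C/∂y.
∂C/∂x = -6(x - 2)(x + 3); at x=-1 this is 36, so x decreases.
∂C/∂y = -36y(y - 4)(y + 3); at y=3 this is 648, so y decreases.
x converges to its nearest critical value -3 (a local min of the x-part); y converges to 0. The iterate converges to (-3, 0).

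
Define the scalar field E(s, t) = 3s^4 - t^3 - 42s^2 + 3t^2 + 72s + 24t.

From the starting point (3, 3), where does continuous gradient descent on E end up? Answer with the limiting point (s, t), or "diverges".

(2, -2)

E is separable, so gradient descent decouples: s follows -∂E/∂s, t follows -∂E/∂t.
∂E/∂s = 12(s - 2)(s - 1)(s + 3); at s=3 this is 144, so s decreases.
∂E/∂t = -3(t - 4)(t + 2); at t=3 this is 15, so t decreases.
s converges to its nearest critical value 2 (a local min of the s-part); t converges to -2. The iterate converges to (2, -2).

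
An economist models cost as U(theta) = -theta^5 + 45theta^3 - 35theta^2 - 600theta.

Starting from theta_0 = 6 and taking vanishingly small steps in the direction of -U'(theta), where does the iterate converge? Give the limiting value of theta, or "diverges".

diverges

U'(theta) = -5(theta - 4)(theta - 3)(theta + 2)(theta + 5), so U'(6) = -2640.
Gradient descent moves in the -U' direction, i.e. theta is increasing.
There is no critical point above theta=6, and U' keeps the same sign, so the iterate runs off to +∞.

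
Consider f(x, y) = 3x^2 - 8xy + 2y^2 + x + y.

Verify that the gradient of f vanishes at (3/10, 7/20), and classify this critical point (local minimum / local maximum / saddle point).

saddle point

∇f = (6x - 8y + 1, -8x + 4y + 1); substituting (3/10, 7/20) gives ∇f = (0, 0), so (3/10, 7/20) is indeed a critical point.
The Hessian of f is constant: H = [[6, -8], [-8, 4]].
det(H) = 6·4 − (-8)² = -40.
Since det(H) < 0, H is indefinite and the critical point is a saddle point.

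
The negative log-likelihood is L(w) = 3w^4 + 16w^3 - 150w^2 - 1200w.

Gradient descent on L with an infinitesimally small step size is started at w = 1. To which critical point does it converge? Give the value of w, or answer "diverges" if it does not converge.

5

L'(w) = 12(w - 5)(w + 4)(w + 5), so L'(1) = -1440.
Gradient descent moves in the -L' direction, i.e. w is increasing.
The nearest critical point in that direction is w = 5, where L'' = 1080 > 0 (a local minimum). The iterate converges there.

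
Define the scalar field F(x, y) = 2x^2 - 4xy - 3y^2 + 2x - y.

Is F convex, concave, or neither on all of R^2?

F is quadratic, so its Hessian is the constant matrix H = [[4, -4], [-4, -6]].
det(H) = -40, tr(H) = -2.
det(H) < 0, so H is indefinite: neither convex nor concave.

neither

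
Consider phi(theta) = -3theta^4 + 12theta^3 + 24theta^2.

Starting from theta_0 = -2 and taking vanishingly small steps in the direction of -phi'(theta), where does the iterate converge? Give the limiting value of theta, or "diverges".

diverges

phi'(theta) = -12theta(theta - 4)(theta + 1), so phi'(-2) = 144.
Gradient descent moves in the -phi' direction, i.e. theta is decreasing.
There is no critical point below theta=-2, and phi' keeps the same sign, so the iterate runs off to −∞.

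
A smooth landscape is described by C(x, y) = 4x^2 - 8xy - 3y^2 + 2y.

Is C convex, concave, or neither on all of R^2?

C is quadratic, so its Hessian is the constant matrix H = [[8, -8], [-8, -6]].
det(H) = -112, tr(H) = 2.
det(H) < 0, so H is indefinite: neither convex nor concave.

neither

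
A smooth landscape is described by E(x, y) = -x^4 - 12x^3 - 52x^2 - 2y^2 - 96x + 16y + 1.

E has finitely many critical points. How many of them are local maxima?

E separates as a function of x plus a function of y, so ∇E=0 decouples.
∂E/∂x = -4(x + 2)(x + 3)(x + 4) = 0 at x ∈ {-4, -3, -2}; ∂E/∂y = -4(y - 4) = 0 at y ∈ {4}.
The Hessian is diagonal: diag(E_xx, E_yy). Second derivatives: E_xx(-4)=-8, E_xx(-3)=4, E_xx(-2)=-8; E_yy(4)=-4.
Local maxima occur where both diagonal entries negative: (-4, 4), (-2, 4). Count: 2.

2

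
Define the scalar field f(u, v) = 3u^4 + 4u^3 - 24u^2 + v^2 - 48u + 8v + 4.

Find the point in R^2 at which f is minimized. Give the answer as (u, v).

f(u,v) separates as P(u) + Q(v) + 4, so its minimum is min P + min Q + 4.
P'(u) = 12(u - 2)(u + 1)(u + 2) vanishes at u ∈ {-2, -1, 2}; Q'(v) = 2v + 8 vanishes at v ∈ {-4}.
Local minima of P (where P''>0): P(-2)=16, P(2)=-112. Local minima of Q: Q(-4)=-16.
So the global minimum of f is P(2) + Q(-4) + 4 = -112 − 16 + 4 = -124, attained at (2, -4).

(2, -4)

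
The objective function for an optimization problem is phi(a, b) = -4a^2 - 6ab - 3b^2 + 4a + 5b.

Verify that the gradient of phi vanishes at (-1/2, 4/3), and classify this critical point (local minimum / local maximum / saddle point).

local maximum

∇phi = (-8a - 6b + 4, -6a - 6b + 5); substituting (-1/2, 4/3) gives ∇phi = (0, 0), so (-1/2, 4/3) is indeed a critical point.
The Hessian of phi is constant: H = [[-8, -6], [-6, -6]].
det(H) = (-8)·(-6) − (-6)² = 12.
det(H) > 0 and tr(H) = -14 < 0, so H is negative definite and the point is a local maximum.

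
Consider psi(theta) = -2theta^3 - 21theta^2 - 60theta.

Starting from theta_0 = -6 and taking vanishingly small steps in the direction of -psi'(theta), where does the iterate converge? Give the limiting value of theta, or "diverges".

psi'(theta) = -6(theta + 2)(theta + 5), so psi'(-6) = -24.
Gradient descent moves in the -psi' direction, i.e. theta is increasing.
The nearest critical point in that direction is theta = -5, where psi'' = 18 > 0 (a local minimum). The iterate converges there.

-5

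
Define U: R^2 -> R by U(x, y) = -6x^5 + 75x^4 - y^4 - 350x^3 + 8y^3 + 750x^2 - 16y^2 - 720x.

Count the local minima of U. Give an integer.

U separates as a function of x plus a function of y, so ∇U=0 decouples.
∂U/∂x = -30(x - 4)(x - 3)(x - 2)(x - 1) = 0 at x ∈ {1, 2, 3, 4}; ∂U/∂y = -4y(y - 4)(y - 2) = 0 at y ∈ {0, 2, 4}.
The Hessian is diagonal: diag(U_xx, U_yy). Second derivatives: U_xx(1)=180, U_xx(2)=-60, U_xx(3)=60, U_xx(4)=-180; U_yy(0)=-32, U_yy(2)=16, U_yy(4)=-32.
Local minima occur where both diagonal entries positive: (1, 2), (3, 2). Count: 2.

2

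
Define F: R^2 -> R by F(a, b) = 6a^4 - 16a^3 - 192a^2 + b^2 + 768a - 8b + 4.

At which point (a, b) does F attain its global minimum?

(-4, 4)

F(a,b) separates as P(a) + Q(b) + 4, so its minimum is min P + min Q + 4.
P'(a) = 24(a - 4)(a - 2)(a + 4) vanishes at a ∈ {-4, 2, 4}; Q'(b) = 2b - 8 vanishes at b ∈ {4}.
Local minima of P (where P''>0): P(-4)=-3584, P(4)=512. Local minima of Q: Q(4)=-16.
So the global minimum of F is P(-4) + Q(4) + 4 = -3584 − 16 + 4 = -3596, attained at (-4, 4).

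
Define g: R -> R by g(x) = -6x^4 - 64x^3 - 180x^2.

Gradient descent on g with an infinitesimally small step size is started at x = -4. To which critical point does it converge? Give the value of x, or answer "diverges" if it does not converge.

-3

g'(x) = -24x(x + 3)(x + 5), so g'(-4) = -96.
Gradient descent moves in the -g' direction, i.e. x is increasing.
The nearest critical point in that direction is x = -3, where g'' = 144 > 0 (a local minimum). The iterate converges there.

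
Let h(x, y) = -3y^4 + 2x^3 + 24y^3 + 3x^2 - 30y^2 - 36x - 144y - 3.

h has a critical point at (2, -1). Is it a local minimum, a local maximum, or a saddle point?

saddle point

The mixed partial ∂²h/∂x∂y is 0, so the Hessian at any point is diag(h_xx, h_yy) = diag(6(2x + 1), 12(-3y^2 + 12y - 5)).
At (2, -1): H = diag(30, -240).
The eigenvalues have opposite signs, so H is indefinite: a saddle point.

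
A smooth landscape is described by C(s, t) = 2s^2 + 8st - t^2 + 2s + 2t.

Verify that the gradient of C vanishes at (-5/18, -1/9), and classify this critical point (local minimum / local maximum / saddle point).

∇C = (4s + 8t + 2, 8s - 2t + 2); substituting (-5/18, -1/9) gives ∇C = (0, 0), so (-5/18, -1/9) is indeed a critical point.
The Hessian of C is constant: H = [[4, 8], [8, -2]].
det(H) = 4·(-2) − 8² = -72.
Since det(H) < 0, H is indefinite and the critical point is a saddle point.

saddle point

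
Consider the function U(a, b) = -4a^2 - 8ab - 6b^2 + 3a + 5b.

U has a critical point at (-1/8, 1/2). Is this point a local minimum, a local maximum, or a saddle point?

The Hessian of U is constant: H = [[-8, -8], [-8, -12]].
det(H) = (-8)·(-12) − (-8)² = 32.
det(H) > 0 and tr(H) = -20 < 0, so H is negative definite and the point is a local maximum.

local maximum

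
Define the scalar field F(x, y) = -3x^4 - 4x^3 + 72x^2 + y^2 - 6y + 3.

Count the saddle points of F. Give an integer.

F separates as a function of x plus a function of y, so ∇F=0 decouples.
∂F/∂x = -12x(x - 3)(x + 4) = 0 at x ∈ {-4, 0, 3}; ∂F/∂y = 2(y - 3) = 0 at y ∈ {3}.
The Hessian is diagonal: diag(F_xx, F_yy). Second derivatives: F_xx(-4)=-336, F_xx(0)=144, F_xx(3)=-252; F_yy(3)=2.
Saddle points occur where the two diagonal entries have opposite signs: (-4, 3), (3, 3). Count: 2.

2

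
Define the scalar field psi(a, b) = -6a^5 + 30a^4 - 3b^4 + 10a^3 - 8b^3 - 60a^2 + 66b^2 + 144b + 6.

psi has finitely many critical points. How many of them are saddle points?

psi separates as a function of a plus a function of b, so ∇psi=0 decouples.
∂psi/∂a = -30a(a - 4)(a - 1)(a + 1) = 0 at a ∈ {-1, 0, 1, 4}; ∂psi/∂b = -12(b - 3)(b + 1)(b + 4) = 0 at b ∈ {-4, -1, 3}.
The Hessian is diagonal: diag(psi_aa, psi_bb). Second derivatives: psi_aa(-1)=300, psi_aa(0)=-120, psi_aa(1)=180, psi_aa(4)=-1800; psi_bb(-4)=-252, psi_bb(-1)=144, psi_bb(3)=-336.
Saddle points occur where the two diagonal entries have opposite signs: (-1, -4), (-1, 3), (0, -1), (1, -4), (1, 3), (4, -1). Count: 6.

6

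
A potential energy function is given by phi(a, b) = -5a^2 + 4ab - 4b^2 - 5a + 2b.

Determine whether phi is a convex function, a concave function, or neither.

concave

phi is quadratic, so its Hessian is the constant matrix H = [[-10, 4], [4, -8]].
det(H) = 64, tr(H) = -18.
det(H) > 0 and tr(H) < 0, so H is negative definite everywhere: concave.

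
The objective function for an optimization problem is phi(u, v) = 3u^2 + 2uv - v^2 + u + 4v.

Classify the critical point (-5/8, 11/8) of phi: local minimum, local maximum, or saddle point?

saddle point

The Hessian of phi is constant: H = [[6, 2], [2, -2]].
det(H) = 6·(-2) − 2² = -16.
Since det(H) < 0, H is indefinite and the critical point is a saddle point.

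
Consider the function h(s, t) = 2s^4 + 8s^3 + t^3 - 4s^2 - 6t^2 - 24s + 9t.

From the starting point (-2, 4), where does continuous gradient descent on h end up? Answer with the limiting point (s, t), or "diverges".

(-3, 3)

h is separable, so gradient descent decouples: s follows -∂h/∂s, t follows -∂h/∂t.
∂h/∂s = 8(s - 1)(s + 1)(s + 3); at s=-2 this is 24, so s decreases.
∂h/∂t = 3(t - 3)(t - 1); at t=4 this is 9, so t decreases.
s converges to its nearest critical value -3 (a local min of the s-part); t converges to 3. The iterate converges to (-3, 3).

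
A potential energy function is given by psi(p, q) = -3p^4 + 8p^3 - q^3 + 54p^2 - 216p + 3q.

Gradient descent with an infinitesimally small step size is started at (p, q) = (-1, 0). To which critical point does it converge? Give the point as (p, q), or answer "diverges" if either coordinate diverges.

(2, -1)

psi is separable, so gradient descent decouples: p follows -∂psi/∂p, q follows -∂psi/∂q.
∂psi/∂p = -12(p - 3)(p - 2)(p + 3); at p=-1 this is -288, so p increases.
∂psi/∂q = -3(q - 1)(q + 1); at q=0 this is 3, so q decreases.
p converges to its nearest critical value 2 (a local min of the p-part); q converges to -1. The iterate converges to (2, -1).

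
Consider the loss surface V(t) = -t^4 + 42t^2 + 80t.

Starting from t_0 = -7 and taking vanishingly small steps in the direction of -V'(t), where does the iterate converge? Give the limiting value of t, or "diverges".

V'(t) = -4(t - 5)(t + 1)(t + 4), so V'(-7) = 864.
Gradient descent moves in the -V' direction, i.e. t is decreasing.
There is no critical point below t=-7, and V' keeps the same sign, so the iterate runs off to −∞.

diverges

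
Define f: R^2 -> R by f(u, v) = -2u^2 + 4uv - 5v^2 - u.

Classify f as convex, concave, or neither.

f is quadratic, so its Hessian is the constant matrix H = [[-4, 4], [4, -10]].
det(H) = 24, tr(H) = -14.
det(H) > 0 and tr(H) < 0, so H is negative definite everywhere: concave.

concave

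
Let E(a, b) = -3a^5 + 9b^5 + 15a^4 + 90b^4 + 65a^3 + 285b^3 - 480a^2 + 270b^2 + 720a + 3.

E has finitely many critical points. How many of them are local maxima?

E separates as a function of a plus a function of b, so ∇E=0 decouples.
∂E/∂a = -15(a - 4)(a - 3)(a - 1)(a + 4) = 0 at a ∈ {-4, 1, 3, 4}; ∂E/∂b = 45b(b + 1)(b + 3)(b + 4) = 0 at b ∈ {-4, -3, -1, 0}.
The Hessian is diagonal: diag(E_aa, E_bb). Second derivatives: E_aa(-4)=4200, E_aa(1)=-450, E_aa(3)=210, E_aa(4)=-360; E_bb(-4)=-540, E_bb(-3)=270, E_bb(-1)=-270, E_bb(0)=540.
Local maxima occur where both diagonal entries negative: (1, -4), (1, -1), (4, -4), (4, -1). Count: 4.

4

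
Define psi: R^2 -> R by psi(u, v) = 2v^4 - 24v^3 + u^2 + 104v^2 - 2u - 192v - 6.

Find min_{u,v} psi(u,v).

psi(u,v) separates as P(u) + Q(v) − 6, so its minimum is min P + min Q − 6.
P'(u) = 2u - 2 vanishes at u ∈ {1}; Q'(v) = 8(v - 4)(v - 3)(v - 2) vanishes at v ∈ {2, 3, 4}.
Local minima of P (where P''>0): P(1)=-1. Local minima of Q: Q(2)=-128, Q(4)=-128.
So the global minimum of psi is P(1) + Q(2) − 6 = -1 − 128 − 6 = -135, attained at (1, 2).

-135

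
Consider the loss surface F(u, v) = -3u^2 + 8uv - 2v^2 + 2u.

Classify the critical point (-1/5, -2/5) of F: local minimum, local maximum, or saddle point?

The Hessian of F is constant: H = [[-6, 8], [8, -4]].
det(H) = (-6)·(-4) − 8² = -40.
Since det(H) < 0, H is indefinite and the critical point is a saddle point.

saddle point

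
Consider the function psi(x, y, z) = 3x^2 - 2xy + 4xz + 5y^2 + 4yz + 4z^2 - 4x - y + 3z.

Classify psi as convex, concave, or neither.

psi is quadratic, so its Hessian is the constant matrix H = [[6, -2, 4], [-2, 10, 4], [4, 4, 8]].
Leading principal minors: 6, 56, 128.
All positive ⇒ H ≻ 0 ⇒ convex.

convex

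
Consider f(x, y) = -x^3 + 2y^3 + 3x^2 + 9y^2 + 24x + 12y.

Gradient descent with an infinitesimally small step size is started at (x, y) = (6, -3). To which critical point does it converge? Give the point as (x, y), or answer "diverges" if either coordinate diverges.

f is separable, so gradient descent decouples: x follows -∂f/∂x, y follows -∂f/∂y.
∂f/∂x = -3(x - 4)(x + 2); at x=6 this is -48, so x increases.
∂f/∂y = 6(y + 1)(y + 2); at y=-3 this is 12, so y decreases.
The x-coordinate has no critical point in that direction and runs off to infinity.

diverges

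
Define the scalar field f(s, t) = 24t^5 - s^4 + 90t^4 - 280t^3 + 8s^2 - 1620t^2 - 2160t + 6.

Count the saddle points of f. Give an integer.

f separates as a function of s plus a function of t, so ∇f=0 decouples.
∂f/∂s = -4s(s - 2)(s + 2) = 0 at s ∈ {-2, 0, 2}; ∂f/∂t = 120(t - 3)(t + 1)(t + 2)(t + 3) = 0 at t ∈ {-3, -2, -1, 3}.
The Hessian is diagonal: diag(f_ss, f_tt). Second derivatives: f_ss(-2)=-32, f_ss(0)=16, f_ss(2)=-32; f_tt(-3)=-1440, f_tt(-2)=600, f_tt(-1)=-960, f_tt(3)=14400.
Saddle points occur where the two diagonal entries have opposite signs: (-2, -2), (-2, 3), (0, -3), (0, -1), (2, -2), (2, 3). Count: 6.

6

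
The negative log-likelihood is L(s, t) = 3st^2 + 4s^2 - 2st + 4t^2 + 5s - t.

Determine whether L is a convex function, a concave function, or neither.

neither

The term 3st^2 is cubic, so the Hessian is not constant.
∂²L/∂t² = 6s + 8, which takes both signs as s varies (negative for sufficiently negative s). A diagonal entry of the Hessian changing sign means the Hessian is neither positive- nor negative-semidefinite on all of R^2.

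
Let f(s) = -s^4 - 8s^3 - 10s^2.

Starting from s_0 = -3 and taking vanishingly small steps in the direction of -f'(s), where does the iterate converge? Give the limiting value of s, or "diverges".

f'(s) = -4s(s + 1)(s + 5), so f'(-3) = -48.
Gradient descent moves in the -f' direction, i.e. s is increasing.
The nearest critical point in that direction is s = -1, where f'' = 16 > 0 (a local minimum). The iterate converges there.

-1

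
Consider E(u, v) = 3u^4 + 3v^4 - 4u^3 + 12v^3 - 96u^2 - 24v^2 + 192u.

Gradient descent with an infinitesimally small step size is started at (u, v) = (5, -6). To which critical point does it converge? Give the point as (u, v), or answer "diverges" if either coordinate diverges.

E is separable, so gradient descent decouples: u follows -∂E/∂u, v follows -∂E/∂v.
∂E/∂u = 12(u - 4)(u - 1)(u + 4); at u=5 this is 432, so u decreases.
∂E/∂v = 12v(v - 1)(v + 4); at v=-6 this is -1008, so v increases.
u converges to its nearest critical value 4 (a local min of the u-part); v converges to -4. The iterate converges to (4, -4).

(4, -4)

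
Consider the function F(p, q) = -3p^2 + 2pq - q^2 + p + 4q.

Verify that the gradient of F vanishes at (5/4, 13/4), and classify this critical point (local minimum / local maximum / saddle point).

local maximum

∇F = (-6p + 2q + 1, 2p - 2q + 4); substituting (5/4, 13/4) gives ∇F = (0, 0), so (5/4, 13/4) is indeed a critical point.
The Hessian of F is constant: H = [[-6, 2], [2, -2]].
det(H) = (-6)·(-2) − 2² = 8.
det(H) > 0 and tr(H) = -8 < 0, so H is negative definite and the point is a local maximum.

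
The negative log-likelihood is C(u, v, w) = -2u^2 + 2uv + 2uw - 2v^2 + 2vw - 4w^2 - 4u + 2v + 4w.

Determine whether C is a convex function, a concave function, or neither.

concave

C is quadratic, so its Hessian is the constant matrix H = [[-4, 2, 2], [2, -4, 2], [2, 2, -8]].
Leading principal minors: -4, 12, -48.
Signs alternate −, +, − ⇒ H ≺ 0 ⇒ concave.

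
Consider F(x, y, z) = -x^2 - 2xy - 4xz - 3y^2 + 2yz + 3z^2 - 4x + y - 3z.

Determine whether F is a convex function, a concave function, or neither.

neither

F is quadratic, so its Hessian is the constant matrix H = [[-2, -2, -4], [-2, -6, 2], [-4, 2, 6]].
Leading principal minors: -2, 8, 184.
Neither pattern holds ⇒ H is indefinite ⇒ neither convex nor concave.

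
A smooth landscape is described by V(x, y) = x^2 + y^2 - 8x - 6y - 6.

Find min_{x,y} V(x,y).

V(x,y) separates as P(x) + Q(y) − 6, so its minimum is min P + min Q − 6.
P'(x) = 2x - 8 vanishes at x ∈ {4}; Q'(y) = 2y - 6 vanishes at y ∈ {3}.
Local minima of P (where P''>0): P(4)=-16. Local minima of Q: Q(3)=-9.
So the global minimum of V is P(4) + Q(3) − 6 = -16 − 9 − 6 = -31, attained at (4, 3).

-31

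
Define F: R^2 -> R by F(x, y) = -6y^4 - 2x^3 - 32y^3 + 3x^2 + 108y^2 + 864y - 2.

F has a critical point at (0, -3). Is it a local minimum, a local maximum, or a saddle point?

The mixed partial ∂²F/∂x∂y is 0, so the Hessian at any point is diag(F_xx, F_yy) = diag(6(-2x + 1), 24(-3y^2 - 8y + 9)).
At (0, -3): H = diag(6, 144).
Both eigenvalues are positive, so H is positive definite: a local minimum.

local minimum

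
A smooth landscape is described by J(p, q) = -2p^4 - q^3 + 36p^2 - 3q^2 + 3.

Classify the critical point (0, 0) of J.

saddle point

The mixed partial ∂²J/∂p∂q is 0, so the Hessian at any point is diag(J_pp, J_qq) = diag(24(-p^2 + 3), -6(q + 1)).
At (0, 0): H = diag(72, -6).
The eigenvalues have opposite signs, so H is indefinite: a saddle point.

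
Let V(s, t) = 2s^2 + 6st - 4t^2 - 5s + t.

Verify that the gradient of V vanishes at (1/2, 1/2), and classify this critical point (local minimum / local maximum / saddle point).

saddle point

∇V = (4s + 6t - 5, 6s - 8t + 1); substituting (1/2, 1/2) gives ∇V = (0, 0), so (1/2, 1/2) is indeed a critical point.
The Hessian of V is constant: H = [[4, 6], [6, -8]].
det(H) = 4·(-8) − 6² = -68.
Since det(H) < 0, H is indefinite and the critical point is a saddle point.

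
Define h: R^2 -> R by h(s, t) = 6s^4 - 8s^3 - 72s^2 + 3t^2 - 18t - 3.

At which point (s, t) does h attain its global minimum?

h(s,t) separates as P(s) + Q(t) − 3, so its minimum is min P + min Q − 3.
P'(s) = 24s(s - 3)(s + 2) vanishes at s ∈ {-2, 0, 3}; Q'(t) = 6(t - 3) vanishes at t ∈ {3}.
Local minima of P (where P''>0): P(-2)=-128, P(3)=-378. Local minima of Q: Q(3)=-27.
So the global minimum of h is P(3) + Q(3) − 3 = -378 − 27 − 3 = -408, attained at (3, 3).

(3, 3)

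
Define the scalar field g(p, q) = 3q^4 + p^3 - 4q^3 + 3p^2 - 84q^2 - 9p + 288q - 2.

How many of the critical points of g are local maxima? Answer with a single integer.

g separates as a function of p plus a function of q, so ∇g=0 decouples.
∂g/∂p = 3(p - 1)(p + 3) = 0 at p ∈ {-3, 1}; ∂g/∂q = 12(q - 3)(q - 2)(q + 4) = 0 at q ∈ {-4, 2, 3}.
The Hessian is diagonal: diag(g_pp, g_qq). Second derivatives: g_pp(-3)=-12, g_pp(1)=12; g_qq(-4)=504, g_qq(2)=-72, g_qq(3)=84.
Local maxima occur where both diagonal entries negative: (-3, 2). Count: 1.

1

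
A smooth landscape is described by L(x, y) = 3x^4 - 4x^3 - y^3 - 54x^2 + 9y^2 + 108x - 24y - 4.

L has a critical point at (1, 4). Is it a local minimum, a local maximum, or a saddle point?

The mixed partial ∂²L/∂x∂y is 0, so the Hessian at any point is diag(L_xx, L_yy) = diag(12(3x^2 - 2x - 9), 6(-y + 3)).
At (1, 4): H = diag(-96, -6).
Both eigenvalues are negative, so H is negative definite: a local maximum.

local maximum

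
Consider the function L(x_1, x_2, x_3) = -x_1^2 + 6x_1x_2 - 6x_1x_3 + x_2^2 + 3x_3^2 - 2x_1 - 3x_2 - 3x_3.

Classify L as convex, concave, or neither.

L is quadratic, so its Hessian is the constant matrix H = [[-2, 6, -6], [6, 2, 0], [-6, 0, 6]].
Leading principal minors: -2, -40, -312.
Neither pattern holds ⇒ H is indefinite ⇒ neither convex nor concave.

neither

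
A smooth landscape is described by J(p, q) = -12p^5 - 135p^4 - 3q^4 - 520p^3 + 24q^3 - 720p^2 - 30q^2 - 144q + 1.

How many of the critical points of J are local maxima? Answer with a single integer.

J separates as a function of p plus a function of q, so ∇J=0 decouples.
∂J/∂p = -60p(p + 2)(p + 3)(p + 4) = 0 at p ∈ {-4, -3, -2, 0}; ∂J/∂q = -12(q - 4)(q - 3)(q + 1) = 0 at q ∈ {-1, 3, 4}.
The Hessian is diagonal: diag(J_pp, J_qq). Second derivatives: J_pp(-4)=480, J_pp(-3)=-180, J_pp(-2)=240, J_pp(0)=-1440; J_qq(-1)=-240, J_qq(3)=48, J_qq(4)=-60.
Local maxima occur where both diagonal entries negative: (-3, -1), (-3, 4), (0, -1), (0, 4). Count: 4.

4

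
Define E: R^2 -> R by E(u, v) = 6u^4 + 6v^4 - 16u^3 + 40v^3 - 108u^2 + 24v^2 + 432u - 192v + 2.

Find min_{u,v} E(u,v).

E(u,v) separates as P(u) + Q(v) + 2, so its minimum is min P + min Q + 2.
P'(u) = 24(u - 3)(u - 2)(u + 3) vanishes at u ∈ {-3, 2, 3}; Q'(v) = 24(v - 1)(v + 2)(v + 4) vanishes at v ∈ {-4, -2, 1}.
Local minima of P (where P''>0): P(-3)=-1350, P(3)=378. Local minima of Q: Q(-4)=128, Q(1)=-122.
So the global minimum of E is P(-3) + Q(1) + 2 = -1350 − 122 + 2 = -1470, attained at (-3, 1).

-1470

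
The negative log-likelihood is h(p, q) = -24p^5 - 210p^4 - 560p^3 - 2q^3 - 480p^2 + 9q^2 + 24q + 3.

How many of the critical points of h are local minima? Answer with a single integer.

h separates as a function of p plus a function of q, so ∇h=0 decouples.
∂h/∂p = -120p(p + 1)(p + 2)(p + 4) = 0 at p ∈ {-4, -2, -1, 0}; ∂h/∂q = -6(q - 4)(q + 1) = 0 at q ∈ {-1, 4}.
The Hessian is diagonal: diag(h_pp, h_qq). Second derivatives: h_pp(-4)=2880, h_pp(-2)=-480, h_pp(-1)=360, h_pp(0)=-960; h_qq(-1)=30, h_qq(4)=-30.
Local minima occur where both diagonal entries positive: (-4, -1), (-1, -1). Count: 2.

2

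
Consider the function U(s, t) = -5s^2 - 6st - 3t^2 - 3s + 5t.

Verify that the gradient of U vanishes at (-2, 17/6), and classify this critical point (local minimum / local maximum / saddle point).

∇U = (-10s - 6t - 3, -6s - 6t + 5); substituting (-2, 17/6) gives ∇U = (0, 0), so (-2, 17/6) is indeed a critical point.
The Hessian of U is constant: H = [[-10, -6], [-6, -6]].
det(H) = (-10)·(-6) − (-6)² = 24.
det(H) > 0 and tr(H) = -16 < 0, so H is negative definite and the point is a local maximum.

local maximum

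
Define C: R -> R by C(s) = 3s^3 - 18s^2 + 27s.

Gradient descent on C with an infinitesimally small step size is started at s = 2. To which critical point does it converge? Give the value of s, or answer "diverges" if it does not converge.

3

C'(s) = 9(s - 3)(s - 1), so C'(2) = -9.
Gradient descent moves in the -C' direction, i.e. s is increasing.
The nearest critical point in that direction is s = 3, where C'' = 18 > 0 (a local minimum). The iterate converges there.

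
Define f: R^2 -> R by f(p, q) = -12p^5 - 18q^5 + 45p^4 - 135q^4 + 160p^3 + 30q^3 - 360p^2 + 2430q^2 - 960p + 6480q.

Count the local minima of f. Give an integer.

4

f separates as a function of p plus a function of q, so ∇f=0 decouples.
∂f/∂p = -60(p - 4)(p - 2)(p + 1)(p + 2) = 0 at p ∈ {-2, -1, 2, 4}; ∂f/∂q = -90(q - 3)(q + 2)(q + 3)(q + 4) = 0 at q ∈ {-4, -3, -2, 3}.
The Hessian is diagonal: diag(f_pp, f_qq). Second derivatives: f_pp(-2)=1440, f_pp(-1)=-900, f_pp(2)=1440, f_pp(4)=-3600; f_qq(-4)=1260, f_qq(-3)=-540, f_qq(-2)=900, f_qq(3)=-18900.
Local minima occur where both diagonal entries positive: (-2, -4), (-2, -2), (2, -4), (2, -2). Count: 4.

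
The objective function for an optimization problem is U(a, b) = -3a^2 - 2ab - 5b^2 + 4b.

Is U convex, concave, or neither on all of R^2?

U is quadratic, so its Hessian is the constant matrix H = [[-6, -2], [-2, -10]].
det(H) = 56, tr(H) = -16.
det(H) > 0 and tr(H) < 0, so H is negative definite everywhere: concave.

concave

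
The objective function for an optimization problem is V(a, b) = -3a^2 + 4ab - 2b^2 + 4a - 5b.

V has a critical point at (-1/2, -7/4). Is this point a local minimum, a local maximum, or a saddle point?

The Hessian of V is constant: H = [[-6, 4], [4, -4]].
det(H) = (-6)·(-4) − 4² = 8.
det(H) > 0 and tr(H) = -10 < 0, so H is negative definite and the point is a local maximum.

local maximum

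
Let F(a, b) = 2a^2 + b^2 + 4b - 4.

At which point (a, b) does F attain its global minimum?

(0, -2)

F(a,b) separates as P(a) + Q(b) − 4, so its minimum is min P + min Q − 4.
P'(a) = 4a vanishes at a ∈ {0}; Q'(b) = 2b + 4 vanishes at b ∈ {-2}.
Local minima of P (where P''>0): P(0)=0. Local minima of Q: Q(-2)=-4.
So the global minimum of F is P(0) + Q(-2) − 4 = 0 − 4 − 4 = -8, attained at (0, -2).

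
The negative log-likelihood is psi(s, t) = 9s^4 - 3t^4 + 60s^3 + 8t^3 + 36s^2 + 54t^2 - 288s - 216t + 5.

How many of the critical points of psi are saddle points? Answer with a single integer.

psi separates as a function of s plus a function of t, so ∇psi=0 decouples.
∂psi/∂s = 36(s - 1)(s + 2)(s + 4) = 0 at s ∈ {-4, -2, 1}; ∂psi/∂t = -12(t - 3)(t - 2)(t + 3) = 0 at t ∈ {-3, 2, 3}.
The Hessian is diagonal: diag(psi_ss, psi_tt). Second derivatives: psi_ss(-4)=360, psi_ss(-2)=-216, psi_ss(1)=540; psi_tt(-3)=-360, psi_tt(2)=60, psi_tt(3)=-72.
Saddle points occur where the two diagonal entries have opposite signs: (-4, -3), (-4, 3), (-2, 2), (1, -3), (1, 3). Count: 5.

5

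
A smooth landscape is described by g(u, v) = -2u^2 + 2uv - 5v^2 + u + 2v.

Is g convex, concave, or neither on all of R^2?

g is quadratic, so its Hessian is the constant matrix H = [[-4, 2], [2, -10]].
det(H) = 36, tr(H) = -14.
det(H) > 0 and tr(H) < 0, so H is negative definite everywhere: concave.

concave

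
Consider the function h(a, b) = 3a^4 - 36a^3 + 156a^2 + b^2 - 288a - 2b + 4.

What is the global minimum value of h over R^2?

h(a,b) separates as P(a) + Q(b) + 4, so its minimum is min P + min Q + 4.
P'(a) = 12(a - 4)(a - 3)(a - 2) vanishes at a ∈ {2, 3, 4}; Q'(b) = 2b - 2 vanishes at b ∈ {1}.
Local minima of P (where P''>0): P(2)=-192, P(4)=-192. Local minima of Q: Q(1)=-1.
So the global minimum of h is P(2) + Q(1) + 4 = -192 − 1 + 4 = -189, attained at (2, 1).

-189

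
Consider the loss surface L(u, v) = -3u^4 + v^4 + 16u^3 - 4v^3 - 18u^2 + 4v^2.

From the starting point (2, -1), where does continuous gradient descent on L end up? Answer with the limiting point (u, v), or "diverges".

L is separable, so gradient descent decouples: u follows -∂L/∂u, v follows -∂L/∂v.
∂L/∂u = -12u(u - 3)(u - 1); at u=2 this is 24, so u decreases.
∂L/∂v = 4v(v - 2)(v - 1); at v=-1 this is -24, so v increases.
u converges to its nearest critical value 1 (a local min of the u-part); v converges to 0. The iterate converges to (1, 0).

(1, 0)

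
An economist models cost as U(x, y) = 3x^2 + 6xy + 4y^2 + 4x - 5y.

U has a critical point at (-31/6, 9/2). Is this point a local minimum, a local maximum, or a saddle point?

local minimum

The Hessian of U is constant: H = [[6, 6], [6, 8]].
det(H) = 6·8 − 6² = 12.
det(H) > 0 and tr(H) = 14 > 0, so H is positive definite and the point is a local minimum.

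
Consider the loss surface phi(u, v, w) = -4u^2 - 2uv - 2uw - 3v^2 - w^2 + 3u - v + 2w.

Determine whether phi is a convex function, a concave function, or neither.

phi is quadratic, so its Hessian is the constant matrix H = [[-8, -2, -2], [-2, -6, 0], [-2, 0, -2]].
Leading principal minors: -8, 44, -64.
Signs alternate −, +, − ⇒ H ≺ 0 ⇒ concave.

concave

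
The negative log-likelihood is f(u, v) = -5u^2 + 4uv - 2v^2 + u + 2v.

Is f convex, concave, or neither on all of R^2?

concave

f is quadratic, so its Hessian is the constant matrix H = [[-10, 4], [4, -4]].
det(H) = 24, tr(H) = -14.
det(H) > 0 and tr(H) < 0, so H is negative definite everywhere: concave.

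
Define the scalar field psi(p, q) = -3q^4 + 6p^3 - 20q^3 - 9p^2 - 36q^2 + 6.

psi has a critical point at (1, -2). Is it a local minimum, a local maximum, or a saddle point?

local minimum

The mixed partial ∂²psi/∂p∂q is 0, so the Hessian at any point is diag(psi_pp, psi_qq) = diag(18(2p - 1), -12(3q^2 + 10q + 6)).
At (1, -2): H = diag(18, 24).
Both eigenvalues are positive, so H is positive definite: a local minimum.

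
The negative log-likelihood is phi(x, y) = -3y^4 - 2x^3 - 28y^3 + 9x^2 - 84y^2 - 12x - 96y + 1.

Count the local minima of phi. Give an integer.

phi separates as a function of x plus a function of y, so ∇phi=0 decouples.
∂phi/∂x = -6(x - 2)(x - 1) = 0 at x ∈ {1, 2}; ∂phi/∂y = -12(y + 1)(y + 2)(y + 4) = 0 at y ∈ {-4, -2, -1}.
The Hessian is diagonal: diag(phi_xx, phi_yy). Second derivatives: phi_xx(1)=6, phi_xx(2)=-6; phi_yy(-4)=-72, phi_yy(-2)=24, phi_yy(-1)=-36.
Local minima occur where both diagonal entries positive: (1, -2). Count: 1.

1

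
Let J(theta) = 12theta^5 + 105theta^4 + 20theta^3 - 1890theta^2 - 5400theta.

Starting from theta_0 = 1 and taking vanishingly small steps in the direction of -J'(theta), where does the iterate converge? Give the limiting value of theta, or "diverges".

J'(theta) = 60(theta - 3)(theta + 2)(theta + 3)(theta + 5), so J'(1) = -8640.
Gradient descent moves in the -J' direction, i.e. theta is increasing.
The nearest critical point in that direction is theta = 3, where J'' = 14400 > 0 (a local minimum). The iterate converges there.

3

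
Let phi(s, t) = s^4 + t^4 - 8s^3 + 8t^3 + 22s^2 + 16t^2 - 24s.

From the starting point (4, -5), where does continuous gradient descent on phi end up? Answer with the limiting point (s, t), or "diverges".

phi is separable, so gradient descent decouples: s follows -∂phi/∂s, t follows -∂phi/∂t.
∂phi/∂s = 4(s - 3)(s - 2)(s - 1); at s=4 this is 24, so s decreases.
∂phi/∂t = 4t(t + 2)(t + 4); at t=-5 this is -60, so t increases.
s converges to its nearest critical value 3 (a local min of the s-part); t converges to -4. The iterate converges to (3, -4).

(3, -4)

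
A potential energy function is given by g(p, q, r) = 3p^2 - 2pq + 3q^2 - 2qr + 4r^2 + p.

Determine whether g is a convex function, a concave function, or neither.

convex

g is quadratic, so its Hessian is the constant matrix H = [[6, -2, 0], [-2, 6, -2], [0, -2, 8]].
Leading principal minors: 6, 32, 232.
All positive ⇒ H ≻ 0 ⇒ convex.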